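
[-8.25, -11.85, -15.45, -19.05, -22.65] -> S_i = -8.25 + -3.60*i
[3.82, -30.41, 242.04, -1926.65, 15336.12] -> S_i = 3.82*(-7.96)^i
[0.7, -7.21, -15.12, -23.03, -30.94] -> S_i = 0.70 + -7.91*i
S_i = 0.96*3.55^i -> [0.96, 3.41, 12.1, 42.95, 152.47]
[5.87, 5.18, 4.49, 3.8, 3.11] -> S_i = 5.87 + -0.69*i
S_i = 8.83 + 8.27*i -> [8.83, 17.1, 25.37, 33.64, 41.91]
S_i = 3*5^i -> [3, 15, 75, 375, 1875]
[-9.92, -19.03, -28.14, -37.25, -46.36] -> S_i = -9.92 + -9.11*i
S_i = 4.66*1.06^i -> [4.66, 4.94, 5.24, 5.55, 5.88]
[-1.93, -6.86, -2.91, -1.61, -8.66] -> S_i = Random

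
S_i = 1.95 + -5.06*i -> [1.95, -3.11, -8.17, -13.23, -18.29]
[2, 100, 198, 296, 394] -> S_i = 2 + 98*i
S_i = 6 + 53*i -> [6, 59, 112, 165, 218]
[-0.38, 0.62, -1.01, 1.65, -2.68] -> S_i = -0.38*(-1.63)^i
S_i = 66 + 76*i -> [66, 142, 218, 294, 370]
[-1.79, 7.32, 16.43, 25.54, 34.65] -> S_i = -1.79 + 9.11*i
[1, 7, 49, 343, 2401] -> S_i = 1*7^i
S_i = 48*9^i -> [48, 432, 3888, 34992, 314928]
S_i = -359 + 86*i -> [-359, -273, -187, -101, -15]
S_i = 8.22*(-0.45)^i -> [8.22, -3.7, 1.66, -0.75, 0.34]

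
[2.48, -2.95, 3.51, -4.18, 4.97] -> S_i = 2.48*(-1.19)^i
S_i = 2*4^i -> [2, 8, 32, 128, 512]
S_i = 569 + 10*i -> [569, 579, 589, 599, 609]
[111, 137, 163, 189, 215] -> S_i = 111 + 26*i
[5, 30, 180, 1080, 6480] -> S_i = 5*6^i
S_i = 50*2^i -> [50, 100, 200, 400, 800]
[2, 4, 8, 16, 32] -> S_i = 2*2^i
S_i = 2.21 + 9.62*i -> [2.21, 11.83, 21.45, 31.07, 40.69]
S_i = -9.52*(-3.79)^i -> [-9.52, 36.08, -136.75, 518.27, -1964.24]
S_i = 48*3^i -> [48, 144, 432, 1296, 3888]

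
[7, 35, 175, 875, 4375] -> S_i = 7*5^i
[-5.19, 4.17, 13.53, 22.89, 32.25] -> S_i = -5.19 + 9.36*i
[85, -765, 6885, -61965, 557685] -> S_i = 85*-9^i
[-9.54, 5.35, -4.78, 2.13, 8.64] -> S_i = Random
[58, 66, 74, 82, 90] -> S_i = 58 + 8*i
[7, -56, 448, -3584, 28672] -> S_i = 7*-8^i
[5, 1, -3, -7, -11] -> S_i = 5 + -4*i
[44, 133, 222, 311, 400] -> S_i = 44 + 89*i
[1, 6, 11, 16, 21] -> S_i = 1 + 5*i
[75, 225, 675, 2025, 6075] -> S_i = 75*3^i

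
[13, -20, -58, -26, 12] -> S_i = Random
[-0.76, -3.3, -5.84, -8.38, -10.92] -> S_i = -0.76 + -2.54*i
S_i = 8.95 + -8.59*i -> [8.95, 0.36, -8.23, -16.82, -25.41]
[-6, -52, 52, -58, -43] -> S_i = Random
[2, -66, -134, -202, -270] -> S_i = 2 + -68*i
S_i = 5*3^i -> [5, 15, 45, 135, 405]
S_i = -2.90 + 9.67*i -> [-2.9, 6.77, 16.44, 26.11, 35.78]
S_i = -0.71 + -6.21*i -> [-0.71, -6.92, -13.13, -19.34, -25.55]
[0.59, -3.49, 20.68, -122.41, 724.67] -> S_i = 0.59*(-5.92)^i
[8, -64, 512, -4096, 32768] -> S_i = 8*-8^i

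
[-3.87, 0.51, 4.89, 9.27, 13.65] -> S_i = -3.87 + 4.38*i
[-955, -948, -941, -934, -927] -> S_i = -955 + 7*i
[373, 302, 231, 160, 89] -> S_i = 373 + -71*i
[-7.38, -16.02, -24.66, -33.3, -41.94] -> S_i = -7.38 + -8.64*i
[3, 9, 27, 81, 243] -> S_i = 3*3^i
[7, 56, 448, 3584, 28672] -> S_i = 7*8^i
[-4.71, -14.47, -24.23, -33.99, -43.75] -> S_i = -4.71 + -9.76*i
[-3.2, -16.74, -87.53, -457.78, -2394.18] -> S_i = -3.20*5.23^i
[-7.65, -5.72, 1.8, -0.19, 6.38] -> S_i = Random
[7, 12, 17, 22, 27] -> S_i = 7 + 5*i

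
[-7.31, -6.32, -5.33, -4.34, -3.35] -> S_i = -7.31 + 0.99*i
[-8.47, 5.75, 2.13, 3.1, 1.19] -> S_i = Random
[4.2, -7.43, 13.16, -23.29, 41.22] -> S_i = 4.20*(-1.77)^i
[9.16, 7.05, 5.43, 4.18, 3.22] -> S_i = 9.16*0.77^i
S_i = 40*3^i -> [40, 120, 360, 1080, 3240]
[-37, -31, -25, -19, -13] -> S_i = -37 + 6*i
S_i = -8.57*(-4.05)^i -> [-8.57, 34.71, -140.57, 569.31, -2305.69]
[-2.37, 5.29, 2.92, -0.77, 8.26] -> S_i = Random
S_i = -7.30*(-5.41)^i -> [-7.3, 39.49, -213.66, 1155.89, -6253.34]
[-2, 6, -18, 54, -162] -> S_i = -2*-3^i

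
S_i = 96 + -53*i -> [96, 43, -10, -63, -116]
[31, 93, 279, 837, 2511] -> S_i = 31*3^i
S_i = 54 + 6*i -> [54, 60, 66, 72, 78]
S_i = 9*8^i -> [9, 72, 576, 4608, 36864]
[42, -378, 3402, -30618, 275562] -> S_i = 42*-9^i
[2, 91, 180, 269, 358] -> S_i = 2 + 89*i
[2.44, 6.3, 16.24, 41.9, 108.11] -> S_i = 2.44*2.58^i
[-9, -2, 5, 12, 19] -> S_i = -9 + 7*i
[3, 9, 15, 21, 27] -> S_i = 3 + 6*i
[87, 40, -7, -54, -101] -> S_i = 87 + -47*i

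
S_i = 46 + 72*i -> [46, 118, 190, 262, 334]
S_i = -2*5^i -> [-2, -10, -50, -250, -1250]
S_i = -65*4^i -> [-65, -260, -1040, -4160, -16640]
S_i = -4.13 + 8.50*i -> [-4.13, 4.37, 12.87, 21.37, 29.87]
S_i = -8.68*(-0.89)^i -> [-8.68, 7.73, -6.88, 6.12, -5.45]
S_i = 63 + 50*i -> [63, 113, 163, 213, 263]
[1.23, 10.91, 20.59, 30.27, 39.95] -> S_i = 1.23 + 9.68*i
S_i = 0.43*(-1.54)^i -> [0.43, -0.66, 1.02, -1.57, 2.42]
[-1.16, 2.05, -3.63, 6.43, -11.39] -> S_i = -1.16*(-1.77)^i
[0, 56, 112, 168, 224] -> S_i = 0 + 56*i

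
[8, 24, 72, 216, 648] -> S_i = 8*3^i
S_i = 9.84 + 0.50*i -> [9.84, 10.34, 10.84, 11.34, 11.84]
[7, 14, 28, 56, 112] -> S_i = 7*2^i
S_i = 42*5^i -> [42, 210, 1050, 5250, 26250]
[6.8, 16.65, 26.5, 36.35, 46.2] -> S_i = 6.80 + 9.85*i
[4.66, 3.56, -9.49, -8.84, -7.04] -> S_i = Random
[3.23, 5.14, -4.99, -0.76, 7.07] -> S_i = Random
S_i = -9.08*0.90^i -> [-9.08, -8.17, -7.35, -6.62, -5.96]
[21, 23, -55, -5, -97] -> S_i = Random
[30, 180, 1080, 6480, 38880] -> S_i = 30*6^i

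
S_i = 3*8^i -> [3, 24, 192, 1536, 12288]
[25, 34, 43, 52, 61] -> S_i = 25 + 9*i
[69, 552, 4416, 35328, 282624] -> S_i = 69*8^i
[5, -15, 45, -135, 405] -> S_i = 5*-3^i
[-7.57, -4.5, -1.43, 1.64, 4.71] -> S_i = -7.57 + 3.07*i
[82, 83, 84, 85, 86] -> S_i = 82 + 1*i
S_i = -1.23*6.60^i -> [-1.23, -8.12, -53.58, -353.62, -2333.89]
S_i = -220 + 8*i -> [-220, -212, -204, -196, -188]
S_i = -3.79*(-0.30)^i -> [-3.79, 1.14, -0.34, 0.1, -0.03]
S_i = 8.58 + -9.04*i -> [8.58, -0.46, -9.5, -18.54, -27.58]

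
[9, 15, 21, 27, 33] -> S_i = 9 + 6*i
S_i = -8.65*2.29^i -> [-8.65, -19.81, -45.36, -103.88, -237.88]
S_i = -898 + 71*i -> [-898, -827, -756, -685, -614]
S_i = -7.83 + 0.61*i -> [-7.83, -7.22, -6.61, -6.0, -5.39]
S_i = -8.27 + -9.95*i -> [-8.27, -18.22, -28.17, -38.12, -48.07]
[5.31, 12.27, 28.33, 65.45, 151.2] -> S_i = 5.31*2.31^i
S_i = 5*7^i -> [5, 35, 245, 1715, 12005]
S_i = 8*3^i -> [8, 24, 72, 216, 648]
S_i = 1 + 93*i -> [1, 94, 187, 280, 373]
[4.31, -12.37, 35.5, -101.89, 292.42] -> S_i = 4.31*(-2.87)^i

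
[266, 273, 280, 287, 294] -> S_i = 266 + 7*i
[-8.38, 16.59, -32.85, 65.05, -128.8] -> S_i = -8.38*(-1.98)^i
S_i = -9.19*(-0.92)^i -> [-9.19, 8.45, -7.78, 7.16, -6.58]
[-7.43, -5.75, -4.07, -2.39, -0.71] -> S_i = -7.43 + 1.68*i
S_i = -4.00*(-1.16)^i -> [-4.0, 4.64, -5.38, 6.24, -7.24]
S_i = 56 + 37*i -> [56, 93, 130, 167, 204]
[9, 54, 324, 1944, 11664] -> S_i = 9*6^i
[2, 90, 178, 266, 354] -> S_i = 2 + 88*i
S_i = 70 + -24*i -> [70, 46, 22, -2, -26]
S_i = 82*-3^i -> [82, -246, 738, -2214, 6642]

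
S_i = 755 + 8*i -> [755, 763, 771, 779, 787]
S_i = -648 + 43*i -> [-648, -605, -562, -519, -476]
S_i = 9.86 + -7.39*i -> [9.86, 2.47, -4.92, -12.31, -19.7]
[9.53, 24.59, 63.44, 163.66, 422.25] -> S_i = 9.53*2.58^i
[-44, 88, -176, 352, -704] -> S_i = -44*-2^i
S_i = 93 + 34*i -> [93, 127, 161, 195, 229]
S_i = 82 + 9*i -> [82, 91, 100, 109, 118]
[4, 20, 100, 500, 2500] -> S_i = 4*5^i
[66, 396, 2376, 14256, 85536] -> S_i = 66*6^i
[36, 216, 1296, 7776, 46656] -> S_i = 36*6^i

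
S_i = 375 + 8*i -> [375, 383, 391, 399, 407]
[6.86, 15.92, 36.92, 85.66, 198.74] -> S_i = 6.86*2.32^i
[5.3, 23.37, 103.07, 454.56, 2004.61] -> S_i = 5.30*4.41^i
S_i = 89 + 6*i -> [89, 95, 101, 107, 113]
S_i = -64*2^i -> [-64, -128, -256, -512, -1024]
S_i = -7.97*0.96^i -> [-7.97, -7.65, -7.35, -7.05, -6.77]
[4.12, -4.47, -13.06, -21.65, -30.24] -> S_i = 4.12 + -8.59*i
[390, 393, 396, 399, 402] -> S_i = 390 + 3*i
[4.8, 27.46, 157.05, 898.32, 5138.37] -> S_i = 4.80*5.72^i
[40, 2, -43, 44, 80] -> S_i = Random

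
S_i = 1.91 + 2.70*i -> [1.91, 4.61, 7.31, 10.01, 12.71]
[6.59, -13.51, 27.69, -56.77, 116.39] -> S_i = 6.59*(-2.05)^i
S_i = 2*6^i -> [2, 12, 72, 432, 2592]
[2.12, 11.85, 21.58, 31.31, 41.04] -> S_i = 2.12 + 9.73*i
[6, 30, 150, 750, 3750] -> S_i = 6*5^i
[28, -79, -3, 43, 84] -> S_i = Random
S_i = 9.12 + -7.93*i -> [9.12, 1.19, -6.74, -14.67, -22.6]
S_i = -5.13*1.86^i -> [-5.13, -9.54, -17.75, -33.01, -61.4]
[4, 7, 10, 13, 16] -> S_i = 4 + 3*i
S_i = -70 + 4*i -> [-70, -66, -62, -58, -54]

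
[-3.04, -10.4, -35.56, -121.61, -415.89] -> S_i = -3.04*3.42^i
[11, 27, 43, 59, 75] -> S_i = 11 + 16*i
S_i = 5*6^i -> [5, 30, 180, 1080, 6480]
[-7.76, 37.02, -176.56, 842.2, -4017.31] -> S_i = -7.76*(-4.77)^i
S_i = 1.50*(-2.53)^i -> [1.5, -3.8, 9.6, -24.29, 61.46]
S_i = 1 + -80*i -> [1, -79, -159, -239, -319]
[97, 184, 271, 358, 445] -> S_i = 97 + 87*i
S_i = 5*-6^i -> [5, -30, 180, -1080, 6480]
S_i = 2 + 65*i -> [2, 67, 132, 197, 262]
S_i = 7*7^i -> [7, 49, 343, 2401, 16807]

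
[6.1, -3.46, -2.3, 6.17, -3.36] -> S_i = Random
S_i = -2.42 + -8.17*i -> [-2.42, -10.59, -18.76, -26.93, -35.1]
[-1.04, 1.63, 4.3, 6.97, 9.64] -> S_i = -1.04 + 2.67*i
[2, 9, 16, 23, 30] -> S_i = 2 + 7*i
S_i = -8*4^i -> [-8, -32, -128, -512, -2048]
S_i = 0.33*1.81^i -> [0.33, 0.6, 1.08, 1.96, 3.54]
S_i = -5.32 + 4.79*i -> [-5.32, -0.53, 4.26, 9.05, 13.84]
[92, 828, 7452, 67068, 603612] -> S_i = 92*9^i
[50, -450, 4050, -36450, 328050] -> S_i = 50*-9^i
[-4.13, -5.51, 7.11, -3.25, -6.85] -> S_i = Random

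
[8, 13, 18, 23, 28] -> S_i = 8 + 5*i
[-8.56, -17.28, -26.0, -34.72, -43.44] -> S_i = -8.56 + -8.72*i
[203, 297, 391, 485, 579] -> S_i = 203 + 94*i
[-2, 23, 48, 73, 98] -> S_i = -2 + 25*i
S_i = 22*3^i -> [22, 66, 198, 594, 1782]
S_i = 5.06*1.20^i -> [5.06, 6.07, 7.29, 8.74, 10.49]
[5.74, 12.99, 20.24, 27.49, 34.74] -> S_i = 5.74 + 7.25*i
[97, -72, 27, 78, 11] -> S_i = Random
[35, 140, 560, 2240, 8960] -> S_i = 35*4^i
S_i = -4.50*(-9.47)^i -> [-4.5, 42.62, -403.56, 3821.75, -36191.99]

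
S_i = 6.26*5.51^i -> [6.26, 34.49, 190.05, 1047.2, 5770.07]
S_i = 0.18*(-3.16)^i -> [0.18, -0.57, 1.8, -5.68, 17.95]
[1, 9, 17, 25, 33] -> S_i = 1 + 8*i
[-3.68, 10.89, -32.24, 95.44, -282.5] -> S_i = -3.68*(-2.96)^i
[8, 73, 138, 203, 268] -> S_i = 8 + 65*i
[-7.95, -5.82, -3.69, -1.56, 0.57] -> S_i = -7.95 + 2.13*i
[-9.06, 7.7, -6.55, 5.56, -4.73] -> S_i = -9.06*(-0.85)^i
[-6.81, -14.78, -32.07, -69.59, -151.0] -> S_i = -6.81*2.17^i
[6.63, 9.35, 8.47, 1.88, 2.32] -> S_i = Random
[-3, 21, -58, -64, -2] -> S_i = Random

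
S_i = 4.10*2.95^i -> [4.1, 12.1, 35.68, 105.26, 310.51]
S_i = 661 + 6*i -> [661, 667, 673, 679, 685]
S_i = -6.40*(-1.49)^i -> [-6.4, 9.54, -14.21, 21.17, -31.54]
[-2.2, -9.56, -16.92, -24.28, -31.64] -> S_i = -2.20 + -7.36*i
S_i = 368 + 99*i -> [368, 467, 566, 665, 764]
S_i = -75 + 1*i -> [-75, -74, -73, -72, -71]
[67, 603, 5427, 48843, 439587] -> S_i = 67*9^i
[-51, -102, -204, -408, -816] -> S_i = -51*2^i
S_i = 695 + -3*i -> [695, 692, 689, 686, 683]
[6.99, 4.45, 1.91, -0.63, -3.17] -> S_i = 6.99 + -2.54*i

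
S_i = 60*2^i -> [60, 120, 240, 480, 960]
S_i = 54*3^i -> [54, 162, 486, 1458, 4374]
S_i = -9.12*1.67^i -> [-9.12, -15.23, -25.43, -42.48, -70.94]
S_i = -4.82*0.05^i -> [-4.82, -0.24, -0.01, -0.0, -0.0]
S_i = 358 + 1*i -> [358, 359, 360, 361, 362]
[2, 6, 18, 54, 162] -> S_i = 2*3^i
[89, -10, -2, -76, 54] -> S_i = Random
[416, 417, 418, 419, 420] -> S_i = 416 + 1*i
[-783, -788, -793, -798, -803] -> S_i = -783 + -5*i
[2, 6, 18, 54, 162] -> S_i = 2*3^i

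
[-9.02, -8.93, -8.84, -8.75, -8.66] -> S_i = -9.02*0.99^i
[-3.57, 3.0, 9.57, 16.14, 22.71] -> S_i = -3.57 + 6.57*i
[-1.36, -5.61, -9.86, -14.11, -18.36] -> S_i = -1.36 + -4.25*i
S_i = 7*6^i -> [7, 42, 252, 1512, 9072]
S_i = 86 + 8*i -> [86, 94, 102, 110, 118]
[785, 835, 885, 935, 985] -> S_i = 785 + 50*i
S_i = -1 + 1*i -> [-1, 0, 1, 2, 3]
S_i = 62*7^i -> [62, 434, 3038, 21266, 148862]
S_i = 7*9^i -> [7, 63, 567, 5103, 45927]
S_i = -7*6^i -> [-7, -42, -252, -1512, -9072]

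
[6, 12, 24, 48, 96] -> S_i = 6*2^i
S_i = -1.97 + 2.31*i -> [-1.97, 0.34, 2.65, 4.96, 7.27]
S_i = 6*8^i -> [6, 48, 384, 3072, 24576]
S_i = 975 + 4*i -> [975, 979, 983, 987, 991]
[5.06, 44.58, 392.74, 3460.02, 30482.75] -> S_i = 5.06*8.81^i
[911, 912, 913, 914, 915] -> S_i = 911 + 1*i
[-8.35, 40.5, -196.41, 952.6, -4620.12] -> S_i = -8.35*(-4.85)^i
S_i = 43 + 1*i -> [43, 44, 45, 46, 47]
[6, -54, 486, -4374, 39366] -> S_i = 6*-9^i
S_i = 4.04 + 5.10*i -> [4.04, 9.14, 14.24, 19.34, 24.44]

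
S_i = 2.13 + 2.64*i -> [2.13, 4.77, 7.41, 10.05, 12.69]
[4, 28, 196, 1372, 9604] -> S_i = 4*7^i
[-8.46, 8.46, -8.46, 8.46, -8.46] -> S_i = -8.46*(-1.00)^i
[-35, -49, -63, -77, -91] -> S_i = -35 + -14*i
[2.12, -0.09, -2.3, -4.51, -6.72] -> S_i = 2.12 + -2.21*i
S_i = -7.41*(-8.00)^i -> [-7.41, 59.28, -474.24, 3793.92, -30351.36]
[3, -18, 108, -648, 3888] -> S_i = 3*-6^i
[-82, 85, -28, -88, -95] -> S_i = Random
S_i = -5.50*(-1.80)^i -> [-5.5, 9.9, -17.82, 32.08, -57.74]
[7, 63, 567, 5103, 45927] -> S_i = 7*9^i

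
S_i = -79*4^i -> [-79, -316, -1264, -5056, -20224]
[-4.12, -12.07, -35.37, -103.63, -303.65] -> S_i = -4.12*2.93^i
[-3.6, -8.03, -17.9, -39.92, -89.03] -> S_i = -3.60*2.23^i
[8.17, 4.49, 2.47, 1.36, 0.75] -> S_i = 8.17*0.55^i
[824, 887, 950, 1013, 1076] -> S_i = 824 + 63*i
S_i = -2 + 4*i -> [-2, 2, 6, 10, 14]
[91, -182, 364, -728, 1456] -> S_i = 91*-2^i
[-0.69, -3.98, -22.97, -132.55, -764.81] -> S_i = -0.69*5.77^i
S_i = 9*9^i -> [9, 81, 729, 6561, 59049]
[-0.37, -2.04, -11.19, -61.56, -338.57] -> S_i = -0.37*5.50^i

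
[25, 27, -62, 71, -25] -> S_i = Random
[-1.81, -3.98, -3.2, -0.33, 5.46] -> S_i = Random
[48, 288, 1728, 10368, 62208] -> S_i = 48*6^i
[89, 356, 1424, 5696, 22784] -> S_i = 89*4^i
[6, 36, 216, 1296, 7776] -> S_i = 6*6^i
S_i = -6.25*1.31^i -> [-6.25, -8.19, -10.73, -14.05, -18.41]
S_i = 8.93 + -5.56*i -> [8.93, 3.37, -2.19, -7.75, -13.31]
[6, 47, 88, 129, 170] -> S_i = 6 + 41*i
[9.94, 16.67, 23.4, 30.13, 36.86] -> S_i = 9.94 + 6.73*i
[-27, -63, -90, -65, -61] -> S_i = Random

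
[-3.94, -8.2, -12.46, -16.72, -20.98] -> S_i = -3.94 + -4.26*i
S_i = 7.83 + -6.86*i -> [7.83, 0.97, -5.89, -12.75, -19.61]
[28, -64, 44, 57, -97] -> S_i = Random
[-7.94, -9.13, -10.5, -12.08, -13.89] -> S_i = -7.94*1.15^i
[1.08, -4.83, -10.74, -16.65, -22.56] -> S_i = 1.08 + -5.91*i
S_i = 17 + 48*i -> [17, 65, 113, 161, 209]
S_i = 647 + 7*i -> [647, 654, 661, 668, 675]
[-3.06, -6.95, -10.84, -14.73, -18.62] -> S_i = -3.06 + -3.89*i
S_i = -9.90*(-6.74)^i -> [-9.9, 66.73, -449.73, 3031.2, -20430.3]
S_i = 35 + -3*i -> [35, 32, 29, 26, 23]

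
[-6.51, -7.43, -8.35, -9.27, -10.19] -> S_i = -6.51 + -0.92*i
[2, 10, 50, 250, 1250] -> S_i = 2*5^i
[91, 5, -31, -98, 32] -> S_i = Random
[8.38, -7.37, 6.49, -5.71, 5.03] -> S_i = 8.38*(-0.88)^i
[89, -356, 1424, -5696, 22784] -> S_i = 89*-4^i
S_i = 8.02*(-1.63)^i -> [8.02, -13.07, 21.31, -34.73, 56.61]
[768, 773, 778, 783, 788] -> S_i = 768 + 5*i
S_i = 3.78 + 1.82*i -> [3.78, 5.6, 7.42, 9.24, 11.06]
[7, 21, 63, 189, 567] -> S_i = 7*3^i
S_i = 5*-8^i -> [5, -40, 320, -2560, 20480]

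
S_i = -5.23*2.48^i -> [-5.23, -12.97, -32.17, -79.77, -197.84]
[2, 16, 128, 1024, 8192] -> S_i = 2*8^i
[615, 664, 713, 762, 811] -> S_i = 615 + 49*i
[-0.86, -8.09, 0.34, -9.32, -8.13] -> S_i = Random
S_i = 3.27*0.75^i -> [3.27, 2.45, 1.84, 1.38, 1.03]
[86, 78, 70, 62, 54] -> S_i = 86 + -8*i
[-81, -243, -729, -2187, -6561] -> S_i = -81*3^i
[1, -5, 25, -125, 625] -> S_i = 1*-5^i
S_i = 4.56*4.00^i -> [4.56, 18.24, 72.96, 291.84, 1167.36]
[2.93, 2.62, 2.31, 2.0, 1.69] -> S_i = 2.93 + -0.31*i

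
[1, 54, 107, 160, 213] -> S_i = 1 + 53*i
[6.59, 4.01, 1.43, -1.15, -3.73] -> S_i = 6.59 + -2.58*i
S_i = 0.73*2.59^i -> [0.73, 1.89, 4.9, 12.68, 32.85]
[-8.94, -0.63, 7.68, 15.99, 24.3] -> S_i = -8.94 + 8.31*i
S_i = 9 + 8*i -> [9, 17, 25, 33, 41]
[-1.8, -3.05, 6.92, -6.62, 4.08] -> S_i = Random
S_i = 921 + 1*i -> [921, 922, 923, 924, 925]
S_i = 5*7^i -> [5, 35, 245, 1715, 12005]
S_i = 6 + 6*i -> [6, 12, 18, 24, 30]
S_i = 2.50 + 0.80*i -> [2.5, 3.3, 4.1, 4.9, 5.7]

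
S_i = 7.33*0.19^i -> [7.33, 1.39, 0.26, 0.05, 0.01]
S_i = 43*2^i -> [43, 86, 172, 344, 688]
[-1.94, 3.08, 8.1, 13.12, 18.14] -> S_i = -1.94 + 5.02*i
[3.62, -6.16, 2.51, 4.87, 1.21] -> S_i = Random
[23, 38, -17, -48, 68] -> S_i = Random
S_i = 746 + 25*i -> [746, 771, 796, 821, 846]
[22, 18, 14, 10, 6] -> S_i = 22 + -4*i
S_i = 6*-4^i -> [6, -24, 96, -384, 1536]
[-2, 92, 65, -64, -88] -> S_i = Random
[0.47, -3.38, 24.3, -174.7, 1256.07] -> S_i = 0.47*(-7.19)^i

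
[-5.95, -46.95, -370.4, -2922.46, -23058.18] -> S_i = -5.95*7.89^i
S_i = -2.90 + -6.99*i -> [-2.9, -9.89, -16.88, -23.87, -30.86]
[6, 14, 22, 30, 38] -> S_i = 6 + 8*i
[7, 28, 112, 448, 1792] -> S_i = 7*4^i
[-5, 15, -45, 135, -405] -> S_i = -5*-3^i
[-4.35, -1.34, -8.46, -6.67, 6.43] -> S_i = Random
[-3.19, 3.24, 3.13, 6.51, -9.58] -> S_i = Random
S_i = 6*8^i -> [6, 48, 384, 3072, 24576]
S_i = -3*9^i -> [-3, -27, -243, -2187, -19683]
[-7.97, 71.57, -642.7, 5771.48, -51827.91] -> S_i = -7.97*(-8.98)^i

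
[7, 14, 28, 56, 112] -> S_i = 7*2^i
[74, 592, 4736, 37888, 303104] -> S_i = 74*8^i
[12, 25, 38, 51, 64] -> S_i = 12 + 13*i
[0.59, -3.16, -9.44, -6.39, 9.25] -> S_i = Random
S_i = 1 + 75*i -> [1, 76, 151, 226, 301]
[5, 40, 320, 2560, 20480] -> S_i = 5*8^i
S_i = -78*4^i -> [-78, -312, -1248, -4992, -19968]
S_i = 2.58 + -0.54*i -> [2.58, 2.04, 1.5, 0.96, 0.42]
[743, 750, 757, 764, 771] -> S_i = 743 + 7*i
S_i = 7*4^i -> [7, 28, 112, 448, 1792]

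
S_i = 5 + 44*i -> [5, 49, 93, 137, 181]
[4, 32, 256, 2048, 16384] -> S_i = 4*8^i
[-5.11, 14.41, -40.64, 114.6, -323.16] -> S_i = -5.11*(-2.82)^i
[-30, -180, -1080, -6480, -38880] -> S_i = -30*6^i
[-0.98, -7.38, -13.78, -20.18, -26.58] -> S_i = -0.98 + -6.40*i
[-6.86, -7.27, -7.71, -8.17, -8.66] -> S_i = -6.86*1.06^i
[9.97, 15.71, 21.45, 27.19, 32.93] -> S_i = 9.97 + 5.74*i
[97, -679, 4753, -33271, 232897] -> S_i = 97*-7^i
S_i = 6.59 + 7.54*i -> [6.59, 14.13, 21.67, 29.21, 36.75]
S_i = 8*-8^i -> [8, -64, 512, -4096, 32768]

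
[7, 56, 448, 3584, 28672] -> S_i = 7*8^i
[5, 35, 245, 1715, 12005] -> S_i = 5*7^i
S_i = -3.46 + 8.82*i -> [-3.46, 5.36, 14.18, 23.0, 31.82]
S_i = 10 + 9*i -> [10, 19, 28, 37, 46]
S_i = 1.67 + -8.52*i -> [1.67, -6.85, -15.37, -23.89, -32.41]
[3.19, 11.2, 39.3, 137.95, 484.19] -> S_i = 3.19*3.51^i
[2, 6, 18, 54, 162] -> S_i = 2*3^i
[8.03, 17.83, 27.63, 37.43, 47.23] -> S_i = 8.03 + 9.80*i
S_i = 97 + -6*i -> [97, 91, 85, 79, 73]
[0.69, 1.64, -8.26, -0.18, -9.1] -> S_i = Random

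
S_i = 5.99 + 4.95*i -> [5.99, 10.94, 15.89, 20.84, 25.79]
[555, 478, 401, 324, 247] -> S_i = 555 + -77*i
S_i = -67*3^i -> [-67, -201, -603, -1809, -5427]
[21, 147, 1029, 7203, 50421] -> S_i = 21*7^i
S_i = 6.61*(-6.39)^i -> [6.61, -42.24, 269.9, -1724.66, 11020.59]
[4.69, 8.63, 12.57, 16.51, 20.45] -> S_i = 4.69 + 3.94*i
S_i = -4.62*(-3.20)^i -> [-4.62, 14.78, -47.31, 151.39, -484.44]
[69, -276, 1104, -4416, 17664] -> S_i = 69*-4^i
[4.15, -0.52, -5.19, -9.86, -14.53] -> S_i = 4.15 + -4.67*i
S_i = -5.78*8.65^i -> [-5.78, -50.0, -432.47, -3740.9, -32358.79]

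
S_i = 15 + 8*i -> [15, 23, 31, 39, 47]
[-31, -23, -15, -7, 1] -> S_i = -31 + 8*i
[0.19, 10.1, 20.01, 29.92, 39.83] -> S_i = 0.19 + 9.91*i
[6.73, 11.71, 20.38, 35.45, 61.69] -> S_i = 6.73*1.74^i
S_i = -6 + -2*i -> [-6, -8, -10, -12, -14]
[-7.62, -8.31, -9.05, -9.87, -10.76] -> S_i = -7.62*1.09^i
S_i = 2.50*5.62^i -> [2.5, 14.05, 78.96, 443.76, 2493.94]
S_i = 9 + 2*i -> [9, 11, 13, 15, 17]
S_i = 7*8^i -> [7, 56, 448, 3584, 28672]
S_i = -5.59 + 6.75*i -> [-5.59, 1.16, 7.91, 14.66, 21.41]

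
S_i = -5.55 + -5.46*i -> [-5.55, -11.01, -16.47, -21.93, -27.39]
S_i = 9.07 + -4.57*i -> [9.07, 4.5, -0.07, -4.64, -9.21]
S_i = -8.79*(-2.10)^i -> [-8.79, 18.46, -38.76, 81.4, -170.95]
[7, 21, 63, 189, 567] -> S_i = 7*3^i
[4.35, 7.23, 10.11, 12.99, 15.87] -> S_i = 4.35 + 2.88*i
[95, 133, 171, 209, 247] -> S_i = 95 + 38*i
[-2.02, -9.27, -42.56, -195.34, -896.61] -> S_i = -2.02*4.59^i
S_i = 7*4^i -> [7, 28, 112, 448, 1792]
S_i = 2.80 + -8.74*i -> [2.8, -5.94, -14.68, -23.42, -32.16]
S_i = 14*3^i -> [14, 42, 126, 378, 1134]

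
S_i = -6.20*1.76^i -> [-6.2, -10.91, -19.21, -33.8, -59.49]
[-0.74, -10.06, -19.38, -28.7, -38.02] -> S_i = -0.74 + -9.32*i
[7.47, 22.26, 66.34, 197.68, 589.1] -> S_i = 7.47*2.98^i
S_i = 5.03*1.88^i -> [5.03, 9.46, 17.78, 33.42, 62.83]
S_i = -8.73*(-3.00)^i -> [-8.73, 26.19, -78.57, 235.71, -707.13]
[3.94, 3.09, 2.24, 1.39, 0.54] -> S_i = 3.94 + -0.85*i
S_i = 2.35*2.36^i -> [2.35, 5.55, 13.09, 30.89, 72.9]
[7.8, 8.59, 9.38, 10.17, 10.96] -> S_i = 7.80 + 0.79*i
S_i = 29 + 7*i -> [29, 36, 43, 50, 57]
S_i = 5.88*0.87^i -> [5.88, 5.12, 4.45, 3.87, 3.37]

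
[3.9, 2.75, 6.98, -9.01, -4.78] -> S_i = Random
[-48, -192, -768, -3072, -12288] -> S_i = -48*4^i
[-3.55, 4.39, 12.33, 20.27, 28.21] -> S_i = -3.55 + 7.94*i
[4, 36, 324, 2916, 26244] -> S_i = 4*9^i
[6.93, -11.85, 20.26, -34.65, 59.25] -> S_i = 6.93*(-1.71)^i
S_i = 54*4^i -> [54, 216, 864, 3456, 13824]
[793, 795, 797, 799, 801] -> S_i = 793 + 2*i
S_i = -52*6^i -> [-52, -312, -1872, -11232, -67392]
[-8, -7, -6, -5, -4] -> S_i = -8 + 1*i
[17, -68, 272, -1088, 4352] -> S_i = 17*-4^i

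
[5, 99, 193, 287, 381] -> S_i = 5 + 94*i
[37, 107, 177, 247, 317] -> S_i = 37 + 70*i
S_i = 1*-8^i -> [1, -8, 64, -512, 4096]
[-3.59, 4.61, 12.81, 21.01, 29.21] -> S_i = -3.59 + 8.20*i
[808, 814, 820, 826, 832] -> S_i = 808 + 6*i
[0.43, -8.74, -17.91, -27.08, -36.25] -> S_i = 0.43 + -9.17*i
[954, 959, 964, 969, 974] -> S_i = 954 + 5*i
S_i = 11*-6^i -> [11, -66, 396, -2376, 14256]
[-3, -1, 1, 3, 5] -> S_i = -3 + 2*i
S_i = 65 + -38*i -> [65, 27, -11, -49, -87]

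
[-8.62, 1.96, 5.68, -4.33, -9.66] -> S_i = Random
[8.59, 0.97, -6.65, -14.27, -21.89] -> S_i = 8.59 + -7.62*i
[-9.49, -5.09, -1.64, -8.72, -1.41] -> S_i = Random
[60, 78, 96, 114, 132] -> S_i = 60 + 18*i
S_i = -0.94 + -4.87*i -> [-0.94, -5.81, -10.68, -15.55, -20.42]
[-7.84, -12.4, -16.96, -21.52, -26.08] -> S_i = -7.84 + -4.56*i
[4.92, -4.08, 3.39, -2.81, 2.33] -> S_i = 4.92*(-0.83)^i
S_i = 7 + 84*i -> [7, 91, 175, 259, 343]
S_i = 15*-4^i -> [15, -60, 240, -960, 3840]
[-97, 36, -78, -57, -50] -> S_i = Random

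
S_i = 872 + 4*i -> [872, 876, 880, 884, 888]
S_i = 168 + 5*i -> [168, 173, 178, 183, 188]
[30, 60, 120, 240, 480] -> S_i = 30*2^i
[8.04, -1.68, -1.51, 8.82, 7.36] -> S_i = Random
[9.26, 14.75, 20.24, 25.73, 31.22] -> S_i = 9.26 + 5.49*i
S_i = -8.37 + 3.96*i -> [-8.37, -4.41, -0.45, 3.51, 7.47]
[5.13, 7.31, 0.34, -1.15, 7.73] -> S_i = Random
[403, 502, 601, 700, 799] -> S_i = 403 + 99*i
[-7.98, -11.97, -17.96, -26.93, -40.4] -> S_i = -7.98*1.50^i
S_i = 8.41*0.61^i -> [8.41, 5.13, 3.13, 1.91, 1.16]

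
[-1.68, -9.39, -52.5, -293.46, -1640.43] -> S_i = -1.68*5.59^i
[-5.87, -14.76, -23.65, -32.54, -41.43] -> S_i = -5.87 + -8.89*i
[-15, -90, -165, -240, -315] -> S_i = -15 + -75*i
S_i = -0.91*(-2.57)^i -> [-0.91, 2.34, -6.01, 15.45, -39.7]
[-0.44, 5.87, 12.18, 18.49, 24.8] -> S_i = -0.44 + 6.31*i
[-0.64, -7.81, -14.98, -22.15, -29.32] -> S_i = -0.64 + -7.17*i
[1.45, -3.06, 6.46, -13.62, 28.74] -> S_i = 1.45*(-2.11)^i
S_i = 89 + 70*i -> [89, 159, 229, 299, 369]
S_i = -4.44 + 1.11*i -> [-4.44, -3.33, -2.22, -1.11, 0.0]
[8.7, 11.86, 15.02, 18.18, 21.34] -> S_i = 8.70 + 3.16*i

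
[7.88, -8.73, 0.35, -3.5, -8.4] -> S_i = Random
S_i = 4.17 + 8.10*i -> [4.17, 12.27, 20.37, 28.47, 36.57]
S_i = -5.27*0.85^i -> [-5.27, -4.48, -3.81, -3.24, -2.75]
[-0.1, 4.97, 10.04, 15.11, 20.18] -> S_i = -0.10 + 5.07*i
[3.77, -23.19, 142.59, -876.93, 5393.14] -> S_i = 3.77*(-6.15)^i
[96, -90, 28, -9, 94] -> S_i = Random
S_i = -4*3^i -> [-4, -12, -36, -108, -324]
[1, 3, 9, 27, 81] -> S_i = 1*3^i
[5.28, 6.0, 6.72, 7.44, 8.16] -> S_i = 5.28 + 0.72*i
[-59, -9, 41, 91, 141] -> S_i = -59 + 50*i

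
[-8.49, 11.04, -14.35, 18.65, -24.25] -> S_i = -8.49*(-1.30)^i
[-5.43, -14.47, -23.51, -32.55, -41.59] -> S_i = -5.43 + -9.04*i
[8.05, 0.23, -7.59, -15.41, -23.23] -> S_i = 8.05 + -7.82*i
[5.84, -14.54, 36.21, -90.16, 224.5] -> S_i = 5.84*(-2.49)^i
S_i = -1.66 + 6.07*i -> [-1.66, 4.41, 10.48, 16.55, 22.62]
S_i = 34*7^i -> [34, 238, 1666, 11662, 81634]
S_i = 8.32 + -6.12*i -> [8.32, 2.2, -3.92, -10.04, -16.16]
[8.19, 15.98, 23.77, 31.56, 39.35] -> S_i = 8.19 + 7.79*i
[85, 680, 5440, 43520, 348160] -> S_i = 85*8^i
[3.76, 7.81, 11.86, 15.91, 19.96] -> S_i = 3.76 + 4.05*i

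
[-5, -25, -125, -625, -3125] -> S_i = -5*5^i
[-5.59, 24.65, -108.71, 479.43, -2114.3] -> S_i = -5.59*(-4.41)^i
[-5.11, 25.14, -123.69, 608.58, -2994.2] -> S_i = -5.11*(-4.92)^i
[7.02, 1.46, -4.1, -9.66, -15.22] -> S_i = 7.02 + -5.56*i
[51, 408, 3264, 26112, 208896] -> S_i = 51*8^i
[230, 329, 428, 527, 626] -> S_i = 230 + 99*i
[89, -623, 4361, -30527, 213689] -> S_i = 89*-7^i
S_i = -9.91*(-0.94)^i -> [-9.91, 9.32, -8.76, 8.23, -7.74]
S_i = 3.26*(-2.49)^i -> [3.26, -8.12, 20.21, -50.33, 125.32]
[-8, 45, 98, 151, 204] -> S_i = -8 + 53*i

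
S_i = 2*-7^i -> [2, -14, 98, -686, 4802]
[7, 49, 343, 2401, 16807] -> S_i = 7*7^i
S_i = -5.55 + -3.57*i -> [-5.55, -9.12, -12.69, -16.26, -19.83]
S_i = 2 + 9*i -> [2, 11, 20, 29, 38]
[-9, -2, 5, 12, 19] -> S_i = -9 + 7*i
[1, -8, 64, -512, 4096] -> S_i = 1*-8^i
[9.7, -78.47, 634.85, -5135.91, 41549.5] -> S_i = 9.70*(-8.09)^i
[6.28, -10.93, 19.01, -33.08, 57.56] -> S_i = 6.28*(-1.74)^i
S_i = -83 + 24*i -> [-83, -59, -35, -11, 13]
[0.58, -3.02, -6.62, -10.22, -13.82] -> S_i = 0.58 + -3.60*i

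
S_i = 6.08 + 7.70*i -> [6.08, 13.78, 21.48, 29.18, 36.88]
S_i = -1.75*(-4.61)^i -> [-1.75, 8.07, -37.19, 171.45, -790.39]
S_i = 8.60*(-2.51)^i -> [8.6, -21.59, 54.18, -135.99, 341.34]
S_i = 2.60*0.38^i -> [2.6, 0.99, 0.38, 0.14, 0.05]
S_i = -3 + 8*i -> [-3, 5, 13, 21, 29]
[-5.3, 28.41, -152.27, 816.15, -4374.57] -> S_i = -5.30*(-5.36)^i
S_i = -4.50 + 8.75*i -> [-4.5, 4.25, 13.0, 21.75, 30.5]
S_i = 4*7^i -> [4, 28, 196, 1372, 9604]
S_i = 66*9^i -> [66, 594, 5346, 48114, 433026]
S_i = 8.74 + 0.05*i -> [8.74, 8.79, 8.84, 8.89, 8.94]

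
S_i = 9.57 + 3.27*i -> [9.57, 12.84, 16.11, 19.38, 22.65]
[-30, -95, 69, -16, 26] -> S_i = Random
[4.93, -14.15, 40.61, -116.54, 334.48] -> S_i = 4.93*(-2.87)^i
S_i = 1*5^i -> [1, 5, 25, 125, 625]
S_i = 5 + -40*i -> [5, -35, -75, -115, -155]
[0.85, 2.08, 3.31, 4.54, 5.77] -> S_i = 0.85 + 1.23*i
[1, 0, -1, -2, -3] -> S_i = 1 + -1*i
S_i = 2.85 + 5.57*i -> [2.85, 8.42, 13.99, 19.56, 25.13]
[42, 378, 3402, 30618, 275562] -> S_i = 42*9^i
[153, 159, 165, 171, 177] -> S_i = 153 + 6*i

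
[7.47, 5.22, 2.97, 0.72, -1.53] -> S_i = 7.47 + -2.25*i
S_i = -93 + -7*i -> [-93, -100, -107, -114, -121]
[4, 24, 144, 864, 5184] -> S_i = 4*6^i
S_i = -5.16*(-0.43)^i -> [-5.16, 2.22, -0.95, 0.41, -0.18]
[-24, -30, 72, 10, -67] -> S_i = Random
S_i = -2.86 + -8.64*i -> [-2.86, -11.5, -20.14, -28.78, -37.42]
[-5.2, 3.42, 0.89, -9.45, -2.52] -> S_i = Random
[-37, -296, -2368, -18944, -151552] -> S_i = -37*8^i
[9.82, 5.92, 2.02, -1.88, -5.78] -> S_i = 9.82 + -3.90*i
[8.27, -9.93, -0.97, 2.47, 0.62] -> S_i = Random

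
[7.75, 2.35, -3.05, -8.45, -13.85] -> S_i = 7.75 + -5.40*i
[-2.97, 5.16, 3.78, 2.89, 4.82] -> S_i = Random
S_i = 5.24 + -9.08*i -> [5.24, -3.84, -12.92, -22.0, -31.08]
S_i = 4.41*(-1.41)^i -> [4.41, -6.22, 8.77, -12.36, 17.43]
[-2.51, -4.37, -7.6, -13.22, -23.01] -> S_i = -2.51*1.74^i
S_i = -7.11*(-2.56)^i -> [-7.11, 18.2, -46.6, 119.29, -305.37]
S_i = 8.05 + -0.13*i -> [8.05, 7.92, 7.79, 7.66, 7.53]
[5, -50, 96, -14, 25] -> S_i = Random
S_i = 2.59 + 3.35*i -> [2.59, 5.94, 9.29, 12.64, 15.99]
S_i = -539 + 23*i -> [-539, -516, -493, -470, -447]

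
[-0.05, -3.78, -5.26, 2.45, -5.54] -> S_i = Random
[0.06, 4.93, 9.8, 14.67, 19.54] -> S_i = 0.06 + 4.87*i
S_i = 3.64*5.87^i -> [3.64, 21.37, 125.42, 736.23, 4321.69]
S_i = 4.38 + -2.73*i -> [4.38, 1.65, -1.08, -3.81, -6.54]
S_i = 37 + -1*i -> [37, 36, 35, 34, 33]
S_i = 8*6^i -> [8, 48, 288, 1728, 10368]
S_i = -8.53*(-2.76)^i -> [-8.53, 23.54, -64.98, 179.34, -494.98]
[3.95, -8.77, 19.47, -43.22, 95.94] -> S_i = 3.95*(-2.22)^i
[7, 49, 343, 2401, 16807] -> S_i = 7*7^i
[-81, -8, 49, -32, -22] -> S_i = Random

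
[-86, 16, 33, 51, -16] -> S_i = Random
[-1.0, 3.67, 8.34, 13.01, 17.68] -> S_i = -1.00 + 4.67*i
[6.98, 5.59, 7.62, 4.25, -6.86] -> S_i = Random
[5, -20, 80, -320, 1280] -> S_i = 5*-4^i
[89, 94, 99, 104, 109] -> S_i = 89 + 5*i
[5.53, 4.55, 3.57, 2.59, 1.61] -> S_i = 5.53 + -0.98*i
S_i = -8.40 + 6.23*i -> [-8.4, -2.17, 4.06, 10.29, 16.52]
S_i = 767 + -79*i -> [767, 688, 609, 530, 451]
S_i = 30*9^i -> [30, 270, 2430, 21870, 196830]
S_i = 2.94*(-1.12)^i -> [2.94, -3.29, 3.69, -4.13, 4.63]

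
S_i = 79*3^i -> [79, 237, 711, 2133, 6399]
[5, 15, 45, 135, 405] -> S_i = 5*3^i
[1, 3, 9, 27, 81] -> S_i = 1*3^i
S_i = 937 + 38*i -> [937, 975, 1013, 1051, 1089]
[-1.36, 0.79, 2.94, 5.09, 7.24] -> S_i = -1.36 + 2.15*i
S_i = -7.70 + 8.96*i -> [-7.7, 1.26, 10.22, 19.18, 28.14]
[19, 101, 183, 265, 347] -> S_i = 19 + 82*i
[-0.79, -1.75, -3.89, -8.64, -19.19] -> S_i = -0.79*2.22^i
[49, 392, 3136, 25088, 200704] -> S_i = 49*8^i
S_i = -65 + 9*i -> [-65, -56, -47, -38, -29]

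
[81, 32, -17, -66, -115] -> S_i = 81 + -49*i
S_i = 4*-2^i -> [4, -8, 16, -32, 64]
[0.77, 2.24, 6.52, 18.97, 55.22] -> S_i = 0.77*2.91^i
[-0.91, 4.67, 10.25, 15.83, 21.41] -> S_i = -0.91 + 5.58*i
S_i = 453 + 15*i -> [453, 468, 483, 498, 513]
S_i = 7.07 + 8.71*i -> [7.07, 15.78, 24.49, 33.2, 41.91]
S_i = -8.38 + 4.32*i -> [-8.38, -4.06, 0.26, 4.58, 8.9]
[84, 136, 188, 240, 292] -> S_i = 84 + 52*i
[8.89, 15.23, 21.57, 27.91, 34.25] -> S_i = 8.89 + 6.34*i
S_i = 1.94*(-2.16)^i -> [1.94, -4.19, 9.05, -19.55, 42.23]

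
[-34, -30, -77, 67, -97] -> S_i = Random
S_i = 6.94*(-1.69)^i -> [6.94, -11.73, 19.82, -33.5, 56.61]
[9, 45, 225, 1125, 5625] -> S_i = 9*5^i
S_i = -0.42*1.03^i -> [-0.42, -0.43, -0.45, -0.46, -0.47]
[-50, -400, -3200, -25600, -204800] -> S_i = -50*8^i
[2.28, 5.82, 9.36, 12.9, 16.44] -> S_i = 2.28 + 3.54*i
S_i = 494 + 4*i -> [494, 498, 502, 506, 510]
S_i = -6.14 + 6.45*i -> [-6.14, 0.31, 6.76, 13.21, 19.66]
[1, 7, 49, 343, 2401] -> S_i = 1*7^i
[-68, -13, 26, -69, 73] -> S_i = Random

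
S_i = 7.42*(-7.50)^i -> [7.42, -55.65, 417.38, -3130.31, 23477.34]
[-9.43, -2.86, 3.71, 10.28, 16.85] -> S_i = -9.43 + 6.57*i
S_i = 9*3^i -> [9, 27, 81, 243, 729]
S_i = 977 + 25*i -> [977, 1002, 1027, 1052, 1077]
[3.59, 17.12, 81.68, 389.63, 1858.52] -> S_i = 3.59*4.77^i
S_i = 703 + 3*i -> [703, 706, 709, 712, 715]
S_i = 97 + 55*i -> [97, 152, 207, 262, 317]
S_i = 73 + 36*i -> [73, 109, 145, 181, 217]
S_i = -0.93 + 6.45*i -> [-0.93, 5.52, 11.97, 18.42, 24.87]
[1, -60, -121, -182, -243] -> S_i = 1 + -61*i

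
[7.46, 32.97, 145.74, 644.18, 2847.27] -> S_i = 7.46*4.42^i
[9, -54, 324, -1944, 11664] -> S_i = 9*-6^i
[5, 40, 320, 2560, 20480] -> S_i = 5*8^i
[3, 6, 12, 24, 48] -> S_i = 3*2^i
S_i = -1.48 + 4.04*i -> [-1.48, 2.56, 6.6, 10.64, 14.68]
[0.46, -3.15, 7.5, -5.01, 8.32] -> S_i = Random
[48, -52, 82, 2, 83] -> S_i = Random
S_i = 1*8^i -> [1, 8, 64, 512, 4096]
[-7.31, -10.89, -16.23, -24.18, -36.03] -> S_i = -7.31*1.49^i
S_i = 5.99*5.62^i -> [5.99, 33.66, 189.19, 1063.25, 5975.47]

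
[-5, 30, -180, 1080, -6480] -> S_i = -5*-6^i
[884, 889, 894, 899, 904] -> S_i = 884 + 5*i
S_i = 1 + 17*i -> [1, 18, 35, 52, 69]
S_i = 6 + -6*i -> [6, 0, -6, -12, -18]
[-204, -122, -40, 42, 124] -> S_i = -204 + 82*i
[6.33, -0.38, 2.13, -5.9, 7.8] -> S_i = Random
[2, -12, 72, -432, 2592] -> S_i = 2*-6^i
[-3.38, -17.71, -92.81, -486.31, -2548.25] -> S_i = -3.38*5.24^i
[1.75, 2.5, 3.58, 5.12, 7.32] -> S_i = 1.75*1.43^i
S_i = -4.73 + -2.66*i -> [-4.73, -7.39, -10.05, -12.71, -15.37]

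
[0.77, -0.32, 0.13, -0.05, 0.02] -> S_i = 0.77*(-0.41)^i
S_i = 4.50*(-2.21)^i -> [4.5, -9.94, 21.98, -48.57, 107.34]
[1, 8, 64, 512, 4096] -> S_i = 1*8^i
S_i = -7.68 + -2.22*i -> [-7.68, -9.9, -12.12, -14.34, -16.56]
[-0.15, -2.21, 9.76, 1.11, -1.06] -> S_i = Random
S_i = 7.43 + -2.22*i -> [7.43, 5.21, 2.99, 0.77, -1.45]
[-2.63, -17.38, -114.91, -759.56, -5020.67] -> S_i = -2.63*6.61^i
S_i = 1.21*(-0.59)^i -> [1.21, -0.71, 0.42, -0.25, 0.15]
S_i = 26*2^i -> [26, 52, 104, 208, 416]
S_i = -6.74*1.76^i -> [-6.74, -11.86, -20.88, -36.74, -64.67]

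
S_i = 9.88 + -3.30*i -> [9.88, 6.58, 3.28, -0.02, -3.32]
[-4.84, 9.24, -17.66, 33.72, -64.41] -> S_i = -4.84*(-1.91)^i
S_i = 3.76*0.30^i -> [3.76, 1.13, 0.34, 0.1, 0.03]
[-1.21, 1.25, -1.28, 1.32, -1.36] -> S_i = -1.21*(-1.03)^i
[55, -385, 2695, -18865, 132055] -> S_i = 55*-7^i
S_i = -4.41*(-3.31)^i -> [-4.41, 14.6, -48.32, 159.93, -529.36]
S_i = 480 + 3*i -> [480, 483, 486, 489, 492]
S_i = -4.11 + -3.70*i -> [-4.11, -7.81, -11.51, -15.21, -18.91]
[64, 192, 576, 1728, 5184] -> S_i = 64*3^i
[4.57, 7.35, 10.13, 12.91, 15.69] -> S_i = 4.57 + 2.78*i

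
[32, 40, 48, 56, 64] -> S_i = 32 + 8*i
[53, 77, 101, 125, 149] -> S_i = 53 + 24*i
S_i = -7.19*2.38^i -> [-7.19, -17.11, -40.73, -96.93, -230.69]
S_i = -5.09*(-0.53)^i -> [-5.09, 2.7, -1.43, 0.76, -0.4]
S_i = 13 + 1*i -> [13, 14, 15, 16, 17]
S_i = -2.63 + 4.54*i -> [-2.63, 1.91, 6.45, 10.99, 15.53]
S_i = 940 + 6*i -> [940, 946, 952, 958, 964]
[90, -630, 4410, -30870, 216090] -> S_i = 90*-7^i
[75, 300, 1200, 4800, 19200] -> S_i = 75*4^i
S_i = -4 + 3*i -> [-4, -1, 2, 5, 8]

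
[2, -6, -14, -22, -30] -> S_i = 2 + -8*i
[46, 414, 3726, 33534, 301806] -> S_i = 46*9^i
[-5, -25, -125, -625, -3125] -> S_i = -5*5^i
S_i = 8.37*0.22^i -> [8.37, 1.84, 0.41, 0.09, 0.02]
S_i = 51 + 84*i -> [51, 135, 219, 303, 387]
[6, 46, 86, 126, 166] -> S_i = 6 + 40*i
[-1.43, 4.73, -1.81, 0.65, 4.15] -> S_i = Random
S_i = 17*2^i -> [17, 34, 68, 136, 272]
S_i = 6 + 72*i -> [6, 78, 150, 222, 294]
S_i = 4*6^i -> [4, 24, 144, 864, 5184]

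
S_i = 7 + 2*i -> [7, 9, 11, 13, 15]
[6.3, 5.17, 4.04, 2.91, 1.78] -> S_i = 6.30 + -1.13*i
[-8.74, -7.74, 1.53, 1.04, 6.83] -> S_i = Random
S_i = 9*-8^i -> [9, -72, 576, -4608, 36864]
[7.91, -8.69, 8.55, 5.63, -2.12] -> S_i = Random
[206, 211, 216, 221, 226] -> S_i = 206 + 5*i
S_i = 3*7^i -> [3, 21, 147, 1029, 7203]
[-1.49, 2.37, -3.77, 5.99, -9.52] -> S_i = -1.49*(-1.59)^i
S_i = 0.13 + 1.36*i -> [0.13, 1.49, 2.85, 4.21, 5.57]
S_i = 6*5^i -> [6, 30, 150, 750, 3750]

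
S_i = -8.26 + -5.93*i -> [-8.26, -14.19, -20.12, -26.05, -31.98]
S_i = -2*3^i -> [-2, -6, -18, -54, -162]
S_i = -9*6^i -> [-9, -54, -324, -1944, -11664]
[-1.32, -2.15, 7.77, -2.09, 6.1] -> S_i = Random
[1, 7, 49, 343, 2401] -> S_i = 1*7^i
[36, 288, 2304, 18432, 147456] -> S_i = 36*8^i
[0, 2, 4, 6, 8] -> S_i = 0 + 2*i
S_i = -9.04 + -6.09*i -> [-9.04, -15.13, -21.22, -27.31, -33.4]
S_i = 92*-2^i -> [92, -184, 368, -736, 1472]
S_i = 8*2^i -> [8, 16, 32, 64, 128]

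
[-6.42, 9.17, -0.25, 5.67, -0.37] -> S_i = Random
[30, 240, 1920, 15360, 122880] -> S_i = 30*8^i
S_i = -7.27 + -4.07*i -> [-7.27, -11.34, -15.41, -19.48, -23.55]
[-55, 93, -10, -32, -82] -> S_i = Random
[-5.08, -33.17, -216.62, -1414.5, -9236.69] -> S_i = -5.08*6.53^i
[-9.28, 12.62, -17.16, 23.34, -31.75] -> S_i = -9.28*(-1.36)^i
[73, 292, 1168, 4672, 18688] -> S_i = 73*4^i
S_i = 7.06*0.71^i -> [7.06, 5.01, 3.56, 2.53, 1.79]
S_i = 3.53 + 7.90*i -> [3.53, 11.43, 19.33, 27.23, 35.13]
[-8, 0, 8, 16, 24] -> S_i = -8 + 8*i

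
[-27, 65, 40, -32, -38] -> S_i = Random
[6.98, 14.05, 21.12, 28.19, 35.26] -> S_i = 6.98 + 7.07*i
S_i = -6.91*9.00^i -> [-6.91, -62.19, -559.71, -5037.39, -45336.51]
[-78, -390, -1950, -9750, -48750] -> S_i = -78*5^i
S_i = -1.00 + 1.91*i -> [-1.0, 0.91, 2.82, 4.73, 6.64]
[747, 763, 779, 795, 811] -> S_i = 747 + 16*i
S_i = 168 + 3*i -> [168, 171, 174, 177, 180]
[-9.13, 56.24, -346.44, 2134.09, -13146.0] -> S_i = -9.13*(-6.16)^i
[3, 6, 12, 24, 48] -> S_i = 3*2^i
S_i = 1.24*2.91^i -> [1.24, 3.61, 10.5, 30.56, 88.92]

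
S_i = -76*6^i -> [-76, -456, -2736, -16416, -98496]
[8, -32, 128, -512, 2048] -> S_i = 8*-4^i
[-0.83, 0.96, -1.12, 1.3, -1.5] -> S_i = -0.83*(-1.16)^i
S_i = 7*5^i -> [7, 35, 175, 875, 4375]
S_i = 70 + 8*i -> [70, 78, 86, 94, 102]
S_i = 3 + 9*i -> [3, 12, 21, 30, 39]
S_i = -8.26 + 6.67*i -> [-8.26, -1.59, 5.08, 11.75, 18.42]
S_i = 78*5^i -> [78, 390, 1950, 9750, 48750]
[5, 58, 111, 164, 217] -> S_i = 5 + 53*i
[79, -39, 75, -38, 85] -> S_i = Random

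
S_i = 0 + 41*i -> [0, 41, 82, 123, 164]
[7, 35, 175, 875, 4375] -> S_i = 7*5^i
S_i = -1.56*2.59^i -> [-1.56, -4.04, -10.46, -27.1, -70.2]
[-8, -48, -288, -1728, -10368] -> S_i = -8*6^i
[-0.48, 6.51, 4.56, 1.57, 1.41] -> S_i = Random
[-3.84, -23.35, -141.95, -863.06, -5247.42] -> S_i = -3.84*6.08^i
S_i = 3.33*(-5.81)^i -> [3.33, -19.35, 112.41, -653.09, 3794.45]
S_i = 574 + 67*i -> [574, 641, 708, 775, 842]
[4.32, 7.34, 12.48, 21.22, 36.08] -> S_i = 4.32*1.70^i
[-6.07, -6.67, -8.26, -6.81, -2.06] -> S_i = Random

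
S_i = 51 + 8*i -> [51, 59, 67, 75, 83]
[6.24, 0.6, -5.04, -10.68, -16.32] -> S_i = 6.24 + -5.64*i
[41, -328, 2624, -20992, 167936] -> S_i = 41*-8^i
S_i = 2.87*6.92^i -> [2.87, 19.86, 137.43, 951.04, 6581.22]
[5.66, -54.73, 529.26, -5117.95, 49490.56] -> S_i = 5.66*(-9.67)^i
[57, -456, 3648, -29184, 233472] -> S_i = 57*-8^i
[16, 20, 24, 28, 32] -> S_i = 16 + 4*i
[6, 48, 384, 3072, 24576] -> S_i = 6*8^i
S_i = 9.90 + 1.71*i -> [9.9, 11.61, 13.32, 15.03, 16.74]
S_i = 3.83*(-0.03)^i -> [3.83, -0.11, 0.0, -0.0, 0.0]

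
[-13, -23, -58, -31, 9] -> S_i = Random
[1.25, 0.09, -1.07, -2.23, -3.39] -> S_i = 1.25 + -1.16*i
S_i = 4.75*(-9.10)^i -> [4.75, -43.22, 393.35, -3579.46, 32573.11]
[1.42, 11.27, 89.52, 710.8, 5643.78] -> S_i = 1.42*7.94^i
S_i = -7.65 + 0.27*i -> [-7.65, -7.38, -7.11, -6.84, -6.57]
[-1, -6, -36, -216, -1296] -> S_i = -1*6^i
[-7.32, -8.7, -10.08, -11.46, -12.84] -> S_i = -7.32 + -1.38*i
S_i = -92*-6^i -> [-92, 552, -3312, 19872, -119232]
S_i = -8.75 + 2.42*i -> [-8.75, -6.33, -3.91, -1.49, 0.93]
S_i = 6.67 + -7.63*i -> [6.67, -0.96, -8.59, -16.22, -23.85]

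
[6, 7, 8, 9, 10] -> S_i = 6 + 1*i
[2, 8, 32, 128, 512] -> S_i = 2*4^i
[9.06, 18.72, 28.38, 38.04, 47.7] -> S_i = 9.06 + 9.66*i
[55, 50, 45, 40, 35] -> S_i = 55 + -5*i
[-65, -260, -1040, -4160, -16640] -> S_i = -65*4^i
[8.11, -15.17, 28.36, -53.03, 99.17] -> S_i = 8.11*(-1.87)^i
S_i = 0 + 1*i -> [0, 1, 2, 3, 4]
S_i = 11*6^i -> [11, 66, 396, 2376, 14256]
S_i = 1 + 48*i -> [1, 49, 97, 145, 193]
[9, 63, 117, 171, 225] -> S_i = 9 + 54*i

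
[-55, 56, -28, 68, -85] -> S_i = Random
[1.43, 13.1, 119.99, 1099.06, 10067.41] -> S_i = 1.43*9.16^i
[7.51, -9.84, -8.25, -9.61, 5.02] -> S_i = Random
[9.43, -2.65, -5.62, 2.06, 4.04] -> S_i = Random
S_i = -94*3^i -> [-94, -282, -846, -2538, -7614]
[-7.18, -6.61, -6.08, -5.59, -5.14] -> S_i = -7.18*0.92^i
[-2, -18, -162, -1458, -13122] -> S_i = -2*9^i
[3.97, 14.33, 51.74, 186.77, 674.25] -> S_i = 3.97*3.61^i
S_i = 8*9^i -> [8, 72, 648, 5832, 52488]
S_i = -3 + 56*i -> [-3, 53, 109, 165, 221]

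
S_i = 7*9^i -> [7, 63, 567, 5103, 45927]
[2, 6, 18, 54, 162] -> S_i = 2*3^i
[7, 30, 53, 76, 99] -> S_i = 7 + 23*i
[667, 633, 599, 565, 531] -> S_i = 667 + -34*i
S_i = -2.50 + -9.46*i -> [-2.5, -11.96, -21.42, -30.88, -40.34]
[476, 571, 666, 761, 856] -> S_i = 476 + 95*i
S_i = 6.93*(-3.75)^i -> [6.93, -25.99, 97.45, -365.45, 1370.43]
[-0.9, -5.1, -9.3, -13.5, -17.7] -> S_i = -0.90 + -4.20*i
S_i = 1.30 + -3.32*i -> [1.3, -2.02, -5.34, -8.66, -11.98]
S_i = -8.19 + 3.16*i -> [-8.19, -5.03, -1.87, 1.29, 4.45]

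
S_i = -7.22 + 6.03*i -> [-7.22, -1.19, 4.84, 10.87, 16.9]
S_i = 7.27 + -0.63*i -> [7.27, 6.64, 6.01, 5.38, 4.75]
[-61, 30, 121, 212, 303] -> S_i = -61 + 91*i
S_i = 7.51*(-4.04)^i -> [7.51, -30.34, 122.58, -495.2, 2000.62]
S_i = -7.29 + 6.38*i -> [-7.29, -0.91, 5.47, 11.85, 18.23]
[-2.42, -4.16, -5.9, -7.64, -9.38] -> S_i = -2.42 + -1.74*i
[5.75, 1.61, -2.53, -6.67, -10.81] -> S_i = 5.75 + -4.14*i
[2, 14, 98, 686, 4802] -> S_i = 2*7^i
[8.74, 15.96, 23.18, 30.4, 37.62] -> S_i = 8.74 + 7.22*i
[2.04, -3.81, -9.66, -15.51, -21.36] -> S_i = 2.04 + -5.85*i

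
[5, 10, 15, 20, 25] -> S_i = 5 + 5*i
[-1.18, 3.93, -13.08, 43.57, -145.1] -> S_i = -1.18*(-3.33)^i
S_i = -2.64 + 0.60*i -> [-2.64, -2.04, -1.44, -0.84, -0.24]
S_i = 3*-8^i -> [3, -24, 192, -1536, 12288]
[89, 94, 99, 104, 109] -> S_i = 89 + 5*i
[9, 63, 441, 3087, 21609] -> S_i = 9*7^i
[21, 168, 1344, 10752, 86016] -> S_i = 21*8^i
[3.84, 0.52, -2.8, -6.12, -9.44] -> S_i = 3.84 + -3.32*i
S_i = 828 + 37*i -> [828, 865, 902, 939, 976]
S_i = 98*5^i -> [98, 490, 2450, 12250, 61250]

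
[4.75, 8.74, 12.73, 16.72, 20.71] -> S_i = 4.75 + 3.99*i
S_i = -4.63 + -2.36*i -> [-4.63, -6.99, -9.35, -11.71, -14.07]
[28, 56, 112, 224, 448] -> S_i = 28*2^i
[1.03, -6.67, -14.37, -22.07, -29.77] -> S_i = 1.03 + -7.70*i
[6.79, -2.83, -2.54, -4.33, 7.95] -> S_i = Random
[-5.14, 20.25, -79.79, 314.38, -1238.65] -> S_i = -5.14*(-3.94)^i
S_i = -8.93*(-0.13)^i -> [-8.93, 1.16, -0.15, 0.02, -0.0]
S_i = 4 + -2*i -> [4, 2, 0, -2, -4]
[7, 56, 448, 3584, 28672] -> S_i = 7*8^i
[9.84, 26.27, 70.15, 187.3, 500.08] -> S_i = 9.84*2.67^i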